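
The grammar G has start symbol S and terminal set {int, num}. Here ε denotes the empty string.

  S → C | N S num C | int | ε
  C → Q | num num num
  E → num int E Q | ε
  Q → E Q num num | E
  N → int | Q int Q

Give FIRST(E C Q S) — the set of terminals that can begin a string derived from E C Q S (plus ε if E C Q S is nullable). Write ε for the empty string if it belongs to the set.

{ε, int, num}

FIRST(E): from E→num int E Q we get {num}; from E→ε we get {ε}. So FIRST(E) = {ε, num}.
FIRST(Q): from Q→E Q num num we get {num}; from Q→E we get {ε, num}. So FIRST(Q) = {ε, num}.
FIRST(C): from C→Q we get {ε, num}; from C→num num num we get {num}. So FIRST(C) = {ε, num}.
FIRST(N): from N→int we get {int}; from N→Q int Q we get {int, num}. So FIRST(N) = {int, num}.
FIRST(S): from S→C we get {ε, num}; from S→N S num C we get {int, num}; from S→int we get {int}; from S→ε we get {ε}. So FIRST(S) = {ε, int, num}.
FIRST(E C Q S): take FIRST of each symbol in turn, carrying on past any symbol whose FIRST contains ε; result {ε, int, num}.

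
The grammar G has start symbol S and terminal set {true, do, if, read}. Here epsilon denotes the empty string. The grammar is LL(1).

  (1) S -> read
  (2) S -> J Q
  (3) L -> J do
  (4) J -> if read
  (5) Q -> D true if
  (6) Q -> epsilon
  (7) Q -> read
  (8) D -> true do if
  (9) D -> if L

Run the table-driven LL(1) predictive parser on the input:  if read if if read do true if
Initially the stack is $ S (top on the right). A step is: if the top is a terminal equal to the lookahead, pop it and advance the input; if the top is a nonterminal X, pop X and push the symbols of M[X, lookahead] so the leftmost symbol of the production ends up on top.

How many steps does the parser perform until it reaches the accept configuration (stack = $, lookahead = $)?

14

      Stack                 Input                            Action
   1  $ S                   if read if if read do true if $  expand S -> J Q
   2  $ Q J                 if read if if read do true if $  expand J -> if read
   3  $ Q read if           if read if if read do true if $  match if
   4  $ Q read              read if if read do true if $     match read
   5  $ Q                   if if read do true if $          expand Q -> D true if
   6  $ if true D           if if read do true if $          expand D -> if L
   7  $ if true L if        if if read do true if $          match if
   8  $ if true L           if read do true if $             expand L -> J do
   9  $ if true do J        if read do true if $             expand J -> if read
  10  $ if true do read if  if read do true if $             match if
  11  $ if true do read     read do true if $                match read
  12  $ if true do          do true if $                     match do
  13  $ if true             true if $                        match true
  14  $ if                  if $                             match if
Accept reached after 14 steps.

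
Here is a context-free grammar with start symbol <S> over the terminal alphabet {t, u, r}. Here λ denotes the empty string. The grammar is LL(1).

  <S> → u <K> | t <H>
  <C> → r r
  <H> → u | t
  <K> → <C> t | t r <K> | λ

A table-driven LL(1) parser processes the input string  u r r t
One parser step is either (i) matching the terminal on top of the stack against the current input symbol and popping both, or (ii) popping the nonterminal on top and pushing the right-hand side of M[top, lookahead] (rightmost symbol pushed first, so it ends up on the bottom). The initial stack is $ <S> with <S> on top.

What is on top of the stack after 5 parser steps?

r

step 1: stack=$ <S>  input=u r r t $  — expand <S> → u <K>
step 2: stack=$ <K> u  input=u r r t $  — match u
step 3: stack=$ <K>  input=r r t $  — expand <K> → <C> t
step 4: stack=$ t <C>  input=r r t $  — expand <C> → r r
step 5: stack=$ t r r  input=r r t $  — match r
Stack after step 5: $ t r (top = r).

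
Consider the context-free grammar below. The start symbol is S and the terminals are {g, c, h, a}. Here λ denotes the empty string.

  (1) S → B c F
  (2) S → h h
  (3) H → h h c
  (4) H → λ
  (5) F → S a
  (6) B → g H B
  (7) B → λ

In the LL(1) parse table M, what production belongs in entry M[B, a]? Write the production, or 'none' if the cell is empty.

FIRST(H) = {λ, h}
FIRST(B) = {λ, g}
FIRST(S) = {c, g, h}  (via B c F)
FIRST(F) = {c, g, h}  (via S a)
FOLLOW(S) includes $ since S is the start symbol.
FOLLOW(B): in S→B c F, B is followed by c F with FIRST {c}; in B→g H B, the suffix after B is empty (adds nothing new). Thus FOLLOW(B) = {c}.
For B → g H B: FIRST(g H B) = {g}, so it goes in M[B, t] for t ∈ {g}.
For B → λ: FIRST(λ) = {λ}, so it goes in M[B, t] for t ∈ {}; since λ ∈ FIRST, also for every t ∈ FOLLOW(B) = {c}.
None of these place a production in M[B, a].

none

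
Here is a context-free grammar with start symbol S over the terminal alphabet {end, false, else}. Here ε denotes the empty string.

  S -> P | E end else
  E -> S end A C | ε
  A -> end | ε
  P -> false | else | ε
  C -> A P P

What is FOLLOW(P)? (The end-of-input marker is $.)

{$, else, end, false}

FIRST(A) = {ε, end}
FIRST(P) = {ε, else, false}
FIRST(C) = {ε, else, end, false}  (via A P P)
FIRST(S) = {ε, else, end, false}  (via P, E end else)
FIRST(E) = {ε, else, end, false}  (via S end A C)
FOLLOW(S) includes $ since S is the start symbol.
FOLLOW(S): in E->S end A C, S is followed by end A C with FIRST {end}. Thus FOLLOW(S) = {$, end}.
FOLLOW(E): in S->E end else, E is followed by end else with FIRST {end}. Thus FOLLOW(E) = {end}.
FOLLOW(C): in E->S end A C, the suffix after C is empty, so FOLLOW(C) ⊇ FOLLOW(E) = {end}. Thus FOLLOW(C) = {end}.
FOLLOW(A): in E->S end A C, A is followed by C with FIRST {ε, else, end, false}; in E->S end A C, the suffix after A is nullable, so FOLLOW(A) ⊇ FOLLOW(E) = {end}; in C->A P P, A is followed by P P with FIRST {ε, else, false}; in C->A P P, the suffix after A is nullable, so FOLLOW(A) ⊇ FOLLOW(C) = {end}. Thus FOLLOW(A) = {else, end, false}.
FOLLOW(P): in S->P, the suffix after P is empty, so FOLLOW(P) ⊇ FOLLOW(S) = {$, end}; in C->A P P (occurrence 1), P is followed by P with FIRST {ε, else, false}; in C->A P P (occurrence 1), the suffix after P is nullable, so FOLLOW(P) ⊇ FOLLOW(C) = {end}; in C->A P P (occurrence 2), the suffix after P is empty, so FOLLOW(P) ⊇ FOLLOW(C) = {end}. Thus FOLLOW(P) = {$, else, end, false}.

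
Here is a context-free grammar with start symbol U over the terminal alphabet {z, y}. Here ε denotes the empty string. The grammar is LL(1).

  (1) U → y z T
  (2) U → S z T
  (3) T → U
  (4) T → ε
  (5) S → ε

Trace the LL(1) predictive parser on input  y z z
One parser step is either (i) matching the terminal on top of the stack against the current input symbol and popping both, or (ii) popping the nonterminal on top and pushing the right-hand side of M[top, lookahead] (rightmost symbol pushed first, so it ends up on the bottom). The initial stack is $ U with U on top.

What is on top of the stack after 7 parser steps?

     Stack    Input    Action
  1  $ U      y z z $  expand U → y z T
  2  $ T z y  y z z $  match y
  3  $ T z    z z $    match z
  4  $ T      z $      expand T → U
  5  $ U      z $      expand U → S z T
  6  $ T z S  z $      expand S → ε
  7  $ T z    z $      match z
Stack after step 7: $ T (top = T).

T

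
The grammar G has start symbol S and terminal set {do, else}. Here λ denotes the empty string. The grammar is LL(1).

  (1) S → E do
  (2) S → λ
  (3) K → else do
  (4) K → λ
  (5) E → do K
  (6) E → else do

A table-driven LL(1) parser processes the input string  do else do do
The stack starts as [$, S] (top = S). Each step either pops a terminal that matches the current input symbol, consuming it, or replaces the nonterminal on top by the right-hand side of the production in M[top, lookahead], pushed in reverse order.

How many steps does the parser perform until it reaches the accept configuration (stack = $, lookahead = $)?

step 1: stack=$ S  input=do else do do $  — expand S → E do
step 2: stack=$ do E  input=do else do do $  — expand E → do K
step 3: stack=$ do K do  input=do else do do $  — match do
step 4: stack=$ do K  input=else do do $  — expand K → else do
step 5: stack=$ do do else  input=else do do $  — match else
step 6: stack=$ do do  input=do do $  — match do
step 7: stack=$ do  input=do $  — match do
Accept reached after 7 steps.

7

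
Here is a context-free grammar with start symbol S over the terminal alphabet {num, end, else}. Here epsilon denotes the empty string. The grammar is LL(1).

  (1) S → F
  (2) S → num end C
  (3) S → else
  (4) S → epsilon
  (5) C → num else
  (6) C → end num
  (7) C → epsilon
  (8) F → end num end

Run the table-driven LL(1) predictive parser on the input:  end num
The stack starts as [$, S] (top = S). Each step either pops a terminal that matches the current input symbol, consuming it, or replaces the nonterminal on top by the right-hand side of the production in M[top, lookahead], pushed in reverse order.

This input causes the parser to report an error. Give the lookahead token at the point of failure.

step 1: stack=$ S  input=end num $  — expand S → F
step 2: stack=$ F  input=end num $  — expand F → end num end
step 3: stack=$ end num end  input=end num $  — match end
step 4: stack=$ end num  input=num $  — match num
step 5: stack=$ end  input=$  — error: top is terminal end but lookahead is $

$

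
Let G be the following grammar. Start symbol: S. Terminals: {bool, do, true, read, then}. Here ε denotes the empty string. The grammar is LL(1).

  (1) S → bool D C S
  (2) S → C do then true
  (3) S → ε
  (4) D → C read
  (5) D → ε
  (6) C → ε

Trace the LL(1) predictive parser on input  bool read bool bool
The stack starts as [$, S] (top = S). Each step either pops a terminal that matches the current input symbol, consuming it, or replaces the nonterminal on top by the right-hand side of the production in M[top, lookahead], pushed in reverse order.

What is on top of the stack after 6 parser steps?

S

step 1: stack=$ S  input=bool read bool bool $  — expand S → bool D C S
step 2: stack=$ S C D bool  input=bool read bool bool $  — match bool
step 3: stack=$ S C D  input=read bool bool $  — expand D → C read
step 4: stack=$ S C read C  input=read bool bool $  — expand C → ε
step 5: stack=$ S C read  input=read bool bool $  — match read
step 6: stack=$ S C  input=bool bool $  — expand C → ε
Stack after step 6: $ S (top = S).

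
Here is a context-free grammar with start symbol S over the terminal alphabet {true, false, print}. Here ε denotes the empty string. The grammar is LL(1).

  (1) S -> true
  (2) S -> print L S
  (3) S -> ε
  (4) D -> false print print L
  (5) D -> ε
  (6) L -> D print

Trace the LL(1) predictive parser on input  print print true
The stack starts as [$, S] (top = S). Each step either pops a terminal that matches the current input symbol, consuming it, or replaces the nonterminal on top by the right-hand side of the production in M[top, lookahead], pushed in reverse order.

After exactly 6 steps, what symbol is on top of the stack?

true

     Stack        Input               Action
  1  $ S          print print true $  expand S -> print L S
  2  $ S L print  print print true $  match print
  3  $ S L        print true $        expand L -> D print
  4  $ S print D  print true $        expand D -> ε
  5  $ S print    print true $        match print
  6  $ S          true $              expand S -> true
Stack after step 6: $ true (top = true).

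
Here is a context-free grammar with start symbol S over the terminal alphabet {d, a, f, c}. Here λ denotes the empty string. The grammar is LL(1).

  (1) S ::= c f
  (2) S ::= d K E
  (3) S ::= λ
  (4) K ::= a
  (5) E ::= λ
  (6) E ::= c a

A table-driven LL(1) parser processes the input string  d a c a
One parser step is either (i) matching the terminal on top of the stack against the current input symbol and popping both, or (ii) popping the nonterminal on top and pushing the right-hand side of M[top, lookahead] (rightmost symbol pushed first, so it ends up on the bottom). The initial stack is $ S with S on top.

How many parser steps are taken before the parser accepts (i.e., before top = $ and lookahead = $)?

7

step 1: stack=$ S  input=d a c a $  — expand S ::= d K E
step 2: stack=$ E K d  input=d a c a $  — match d
step 3: stack=$ E K  input=a c a $  — expand K ::= a
step 4: stack=$ E a  input=a c a $  — match a
step 5: stack=$ E  input=c a $  — expand E ::= c a
step 6: stack=$ a c  input=c a $  — match c
step 7: stack=$ a  input=a $  — match a
Accept reached after 7 steps.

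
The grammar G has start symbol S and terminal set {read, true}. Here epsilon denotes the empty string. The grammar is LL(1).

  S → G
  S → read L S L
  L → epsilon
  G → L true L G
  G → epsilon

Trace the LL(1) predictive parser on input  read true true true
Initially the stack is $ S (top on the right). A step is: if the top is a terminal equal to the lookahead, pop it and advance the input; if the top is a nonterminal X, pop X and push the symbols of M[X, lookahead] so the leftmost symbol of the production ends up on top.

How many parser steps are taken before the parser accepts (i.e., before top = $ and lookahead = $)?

18

      Stack           Input                  Action
   1  $ S             read true true true $  expand S → read L S L
   2  $ L S L read    read true true true $  match read
   3  $ L S L         true true true $       expand L → epsilon
   4  $ L S           true true true $       expand S → G
   5  $ L G           true true true $       expand G → L true L G
   6  $ L G L true L  true true true $       expand L → epsilon
   7  $ L G L true    true true true $       match true
   8  $ L G L         true true $            expand L → epsilon
   9  $ L G           true true $            expand G → L true L G
  10  $ L G L true L  true true $            expand L → epsilon
  11  $ L G L true    true true $            match true
  12  $ L G L         true $                 expand L → epsilon
  13  $ L G           true $                 expand G → L true L G
  14  $ L G L true L  true $                 expand L → epsilon
  15  $ L G L true    true $                 match true
  16  $ L G L         $                      expand L → epsilon
  17  $ L G           $                      expand G → epsilon
  18  $ L             $                      expand L → epsilon
Accept reached after 18 steps.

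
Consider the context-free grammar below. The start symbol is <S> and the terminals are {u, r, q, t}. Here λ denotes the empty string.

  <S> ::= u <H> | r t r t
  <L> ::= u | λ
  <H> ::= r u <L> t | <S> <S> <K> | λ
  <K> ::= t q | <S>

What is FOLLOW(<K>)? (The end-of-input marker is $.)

{$, r, t, u}

FIRST(<S>): from <S>::=u <H> we get {u}; from <S>::=r t r t we get {r}. So FIRST(<S>) = {r, u}.
FIRST(<L>): from <L>::=u we get {u}; from <L>::=λ we get {λ}. So FIRST(<L>) = {λ, u}.
FIRST(<H>): from <H>::=r u <L> t we get {r}; from <H>::=<S> <S> <K> we get {r, u}; from <H>::=λ we get {λ}. So FIRST(<H>) = {λ, r, u}.
FIRST(<K>): from <K>::=t q we get {t}; from <K>::=<S> we get {r, u}. So FIRST(<K>) = {r, t, u}.
FOLLOW(<S>) includes $ since <S> is the start symbol.
FOLLOW(<L>): in <H>::=r u <L> t, <L> is followed by t with FIRST {t}. Thus FOLLOW(<L>) = {t}.
FOLLOW(<S>): in <H>::=<S> <S> <K> (occurrence 1), <S> is followed by <S> <K> with FIRST {r, u}; in <H>::=<S> <S> <K> (occurrence 2), <S> is followed by <K> with FIRST {r, t, u}; in <K>::=<S>, the suffix after <S> is empty, so FOLLOW(<S>) ⊇ FOLLOW(<K>) = {$, r, t, u}. Thus FOLLOW(<S>) = {$, r, t, u}.
FOLLOW(<H>): in <S>::=u <H>, the suffix after <H> is empty, so FOLLOW(<H>) ⊇ FOLLOW(<S>) = {$, r, t, u}. Thus FOLLOW(<H>) = {$, r, t, u}.
FOLLOW(<K>): in <H>::=<S> <S> <K>, the suffix after <K> is empty, so FOLLOW(<K>) ⊇ FOLLOW(<H>) = {$, r, t, u}. Thus FOLLOW(<K>) = {$, r, t, u}.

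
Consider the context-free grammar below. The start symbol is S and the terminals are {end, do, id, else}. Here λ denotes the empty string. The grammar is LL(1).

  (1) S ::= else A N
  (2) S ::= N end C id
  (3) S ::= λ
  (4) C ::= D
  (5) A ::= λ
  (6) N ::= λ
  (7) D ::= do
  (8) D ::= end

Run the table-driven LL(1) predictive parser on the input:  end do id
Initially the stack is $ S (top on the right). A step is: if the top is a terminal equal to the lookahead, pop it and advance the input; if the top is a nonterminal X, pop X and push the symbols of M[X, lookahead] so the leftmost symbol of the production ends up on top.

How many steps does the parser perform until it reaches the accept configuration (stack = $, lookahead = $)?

7

step 1: stack=$ S  input=end do id $  — expand S ::= N end C id
step 2: stack=$ id C end N  input=end do id $  — expand N ::= λ
step 3: stack=$ id C end  input=end do id $  — match end
step 4: stack=$ id C  input=do id $  — expand C ::= D
step 5: stack=$ id D  input=do id $  — expand D ::= do
step 6: stack=$ id do  input=do id $  — match do
step 7: stack=$ id  input=id $  — match id
Accept reached after 7 steps.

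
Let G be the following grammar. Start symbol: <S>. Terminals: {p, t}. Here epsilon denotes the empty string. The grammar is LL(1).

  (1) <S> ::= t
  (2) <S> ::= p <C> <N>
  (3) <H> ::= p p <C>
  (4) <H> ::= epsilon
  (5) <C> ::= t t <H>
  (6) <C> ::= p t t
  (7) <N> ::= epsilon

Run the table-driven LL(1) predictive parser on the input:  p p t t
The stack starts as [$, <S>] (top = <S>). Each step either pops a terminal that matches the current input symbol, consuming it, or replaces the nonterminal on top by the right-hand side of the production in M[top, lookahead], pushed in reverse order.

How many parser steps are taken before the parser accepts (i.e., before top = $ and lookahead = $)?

step 1: stack=$ <S>  input=p p t t $  — expand <S> ::= p <C> <N>
step 2: stack=$ <N> <C> p  input=p p t t $  — match p
step 3: stack=$ <N> <C>  input=p t t $  — expand <C> ::= p t t
step 4: stack=$ <N> t t p  input=p t t $  — match p
step 5: stack=$ <N> t t  input=t t $  — match t
step 6: stack=$ <N> t  input=t $  — match t
step 7: stack=$ <N>  input=$  — expand <N> ::= epsilon
Accept reached after 7 steps.

7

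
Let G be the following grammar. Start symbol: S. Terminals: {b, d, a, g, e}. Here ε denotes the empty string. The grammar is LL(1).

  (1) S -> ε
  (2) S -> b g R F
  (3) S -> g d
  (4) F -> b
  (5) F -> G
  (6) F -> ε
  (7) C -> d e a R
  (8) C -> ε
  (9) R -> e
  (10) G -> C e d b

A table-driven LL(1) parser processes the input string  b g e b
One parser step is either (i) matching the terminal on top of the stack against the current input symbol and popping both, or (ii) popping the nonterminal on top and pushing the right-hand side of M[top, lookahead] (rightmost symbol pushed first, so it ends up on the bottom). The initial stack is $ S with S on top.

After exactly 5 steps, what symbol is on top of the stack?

     Stack      Input      Action
  1  $ S        b g e b $  expand S -> b g R F
  2  $ F R g b  b g e b $  match b
  3  $ F R g    g e b $    match g
  4  $ F R      e b $      expand R -> e
  5  $ F e      e b $      match e
Stack after step 5: $ F (top = F).

F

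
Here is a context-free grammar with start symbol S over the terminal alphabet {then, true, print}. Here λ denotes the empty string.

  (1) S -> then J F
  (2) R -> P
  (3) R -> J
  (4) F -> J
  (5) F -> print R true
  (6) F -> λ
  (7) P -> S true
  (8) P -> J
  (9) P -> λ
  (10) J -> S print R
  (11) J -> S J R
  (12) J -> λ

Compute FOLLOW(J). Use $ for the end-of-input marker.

{$, print, then, true}

FIRST(S) = {then}
FIRST(J) = {λ, then}  (via S print R, S J R)
FIRST(F) = {λ, print, then}  (via J)
FIRST(P) = {λ, then}  (via S true, J)
FIRST(R) = {λ, then}  (via P, J)
FOLLOW(S) includes $ since S is the start symbol.
FOLLOW(S): in P->S true, S is followed by true with FIRST {true}; in J->S print R, S is followed by print R with FIRST {print}; in J->S J R, S is followed by J R with FIRST {λ, then}; in J->S J R, the suffix after S is nullable, so FOLLOW(S) ⊇ FOLLOW(J) = {$, print, then, true}. Thus FOLLOW(S) = {$, print, then, true}.
FOLLOW(F): in S->then J F, the suffix after F is empty, so FOLLOW(F) ⊇ FOLLOW(S) = {$, print, then, true}. Thus FOLLOW(F) = {$, print, then, true}.
FOLLOW(R): in F->print R true, R is followed by true with FIRST {true}; in J->S print R, the suffix after R is empty, so FOLLOW(R) ⊇ FOLLOW(J) = {$, print, then, true}; in J->S J R, the suffix after R is empty, so FOLLOW(R) ⊇ FOLLOW(J) = {$, print, then, true}. Thus FOLLOW(R) = {$, print, then, true}.
FOLLOW(P): in R->P, the suffix after P is empty, so FOLLOW(P) ⊇ FOLLOW(R) = {$, print, then, true}. Thus FOLLOW(P) = {$, print, then, true}.
FOLLOW(J): in S->then J F, J is followed by F with FIRST {λ, print, then}; in S->then J F, the suffix after J is nullable, so FOLLOW(J) ⊇ FOLLOW(S) = {$, print, then, true}; in R->J, the suffix after J is empty, so FOLLOW(J) ⊇ FOLLOW(R) = {$, print, then, true}; in F->J, the suffix after J is empty, so FOLLOW(J) ⊇ FOLLOW(F) = {$, print, then, true}; in P->J, the suffix after J is empty, so FOLLOW(J) ⊇ FOLLOW(P) = {$, print, then, true}; in J->S J R, J is followed by R with FIRST {λ, then}; in J->S J R, the suffix after J is nullable (adds nothing new). Thus FOLLOW(J) = {$, print, then, true}.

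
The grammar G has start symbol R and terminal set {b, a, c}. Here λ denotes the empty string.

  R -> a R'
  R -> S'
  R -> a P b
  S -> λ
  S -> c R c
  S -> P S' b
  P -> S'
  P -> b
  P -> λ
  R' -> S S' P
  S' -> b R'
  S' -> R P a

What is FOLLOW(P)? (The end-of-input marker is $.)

FIRST(R) = {a, b}  (via S')
FIRST(S') = {a, b}  (via R P a)
FIRST(P) = {λ, a, b}  (via S')
FIRST(S) = {λ, a, b, c}  (via P S' b)
FIRST(R') = {a, b, c}  (via S S' P)
FOLLOW(R) includes $ since R is the start symbol.
FOLLOW(R): in S->c R c, R is followed by c with FIRST {c}; in S'->R P a, R is followed by P a with FIRST {a, b}. Thus FOLLOW(R) = {$, a, b, c}.
FOLLOW(S): in R'->S S' P, S is followed by S' P with FIRST {a, b}. Thus FOLLOW(S) = {a, b}.
FOLLOW(P): in R->a P b, P is followed by b with FIRST {b}; in S->P S' b, P is followed by S' b with FIRST {a, b}; in R'->S S' P, the suffix after P is empty, so FOLLOW(P) ⊇ FOLLOW(R') = {$, a, b, c}; in S'->R P a, P is followed by a with FIRST {a}. Thus FOLLOW(P) = {$, a, b, c}.
FOLLOW(R'): in R->a R', the suffix after R' is empty, so FOLLOW(R') ⊇ FOLLOW(R) = {$, a, b, c}; in S'->b R', the suffix after R' is empty, so FOLLOW(R') ⊇ FOLLOW(S') = {$, a, b, c}. Thus FOLLOW(R') = {$, a, b, c}.
FOLLOW(S'): in R->S', the suffix after S' is empty, so FOLLOW(S') ⊇ FOLLOW(R) = {$, a, b, c}; in S->P S' b, S' is followed by b with FIRST {b}; in P->S', the suffix after S' is empty, so FOLLOW(S') ⊇ FOLLOW(P) = {$, a, b, c}; in R'->S S' P, S' is followed by P with FIRST {λ, a, b}; in R'->S S' P, the suffix after S' is nullable, so FOLLOW(S') ⊇ FOLLOW(R') = {$, a, b, c}. Thus FOLLOW(S') = {$, a, b, c}.

{$, a, b, c}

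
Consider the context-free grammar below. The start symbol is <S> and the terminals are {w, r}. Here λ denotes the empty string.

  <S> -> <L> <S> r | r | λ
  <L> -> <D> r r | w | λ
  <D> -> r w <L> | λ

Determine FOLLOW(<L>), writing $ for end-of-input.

FIRST(<D>) = {λ, r}
FIRST(<L>) = {λ, r, w}  (via <D> r r)
FIRST(<S>) = {λ, r, w}  (via <L> <S> r)
FOLLOW(<S>) includes $ since <S> is the start symbol.
FOLLOW(<S>): in <S>-><L> <S> r, <S> is followed by r with FIRST {r}. Thus FOLLOW(<S>) = {$, r}.
FOLLOW(<D>): in <L>-><D> r r, <D> is followed by r r with FIRST {r}. Thus FOLLOW(<D>) = {r}.
FOLLOW(<L>): in <S>-><L> <S> r, <L> is followed by <S> r with FIRST {r, w}; in <D>->r w <L>, the suffix after <L> is empty, so FOLLOW(<L>) ⊇ FOLLOW(<D>) = {r}. Thus FOLLOW(<L>) = {r, w}.

{r, w}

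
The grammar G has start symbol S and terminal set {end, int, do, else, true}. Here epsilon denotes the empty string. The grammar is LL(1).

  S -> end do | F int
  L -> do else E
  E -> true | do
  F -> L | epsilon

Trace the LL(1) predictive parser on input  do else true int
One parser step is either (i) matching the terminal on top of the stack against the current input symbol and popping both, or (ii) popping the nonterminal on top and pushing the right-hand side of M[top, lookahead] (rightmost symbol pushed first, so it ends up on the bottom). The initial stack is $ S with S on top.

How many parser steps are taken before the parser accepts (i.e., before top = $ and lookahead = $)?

step 1: stack=$ S  input=do else true int $  — expand S -> F int
step 2: stack=$ int F  input=do else true int $  — expand F -> L
step 3: stack=$ int L  input=do else true int $  — expand L -> do else E
step 4: stack=$ int E else do  input=do else true int $  — match do
step 5: stack=$ int E else  input=else true int $  — match else
step 6: stack=$ int E  input=true int $  — expand E -> true
step 7: stack=$ int true  input=true int $  — match true
step 8: stack=$ int  input=int $  — match int
Accept reached after 8 steps.

8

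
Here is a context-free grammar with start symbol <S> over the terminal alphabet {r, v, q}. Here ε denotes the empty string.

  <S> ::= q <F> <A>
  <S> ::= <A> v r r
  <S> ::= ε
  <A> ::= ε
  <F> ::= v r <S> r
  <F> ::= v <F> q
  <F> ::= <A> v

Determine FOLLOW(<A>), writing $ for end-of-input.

FIRST(<A>) = {ε}
FIRST(<S>) = {ε, q, v}  (via <A> v r r)
FIRST(<F>) = {v}  (via <A> v)
FOLLOW(<S>) includes $ since <S> is the start symbol.
FOLLOW(<S>): in <F>::=v r <S> r, <S> is followed by r with FIRST {r}. Thus FOLLOW(<S>) = {$, r}.
FOLLOW(<A>): in <S>::=q <F> <A>, the suffix after <A> is empty, so FOLLOW(<A>) ⊇ FOLLOW(<S>) = {$, r}; in <S>::=<A> v r r, <A> is followed by v r r with FIRST {v}; in <F>::=<A> v, <A> is followed by v with FIRST {v}. Thus FOLLOW(<A>) = {$, r, v}.
FOLLOW(<F>): in <S>::=q <F> <A>, <F> is followed by <A> with FIRST {ε}; in <S>::=q <F> <A>, the suffix after <F> is nullable, so FOLLOW(<F>) ⊇ FOLLOW(<S>) = {$, r}; in <F>::=v <F> q, <F> is followed by q with FIRST {q}. Thus FOLLOW(<F>) = {$, q, r}.

{$, r, v}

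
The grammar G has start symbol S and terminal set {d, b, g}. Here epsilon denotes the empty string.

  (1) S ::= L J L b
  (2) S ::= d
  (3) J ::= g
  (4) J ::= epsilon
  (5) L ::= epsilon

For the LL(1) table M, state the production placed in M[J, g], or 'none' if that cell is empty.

J ::= g

FIRST(J): from J::=g we get {g}; from J::=epsilon we get {epsilon}. So FIRST(J) = {epsilon, g}.
FIRST(L): from L::=epsilon we get {epsilon}. So FIRST(L) = {epsilon}.
FIRST(S): from S::=L J L b we get {b, g}; from S::=d we get {d}. So FIRST(S) = {b, d, g}.
FOLLOW(S) includes $ since S is the start symbol.
FOLLOW(J): in S::=L J L b, J is followed by L b with FIRST {b}. Thus FOLLOW(J) = {b}.
For J ::= g: FIRST(g) = {g}, so it goes in M[J, t] for t ∈ {g}.
For J ::= epsilon: FIRST(epsilon) = {epsilon}, so it goes in M[J, t] for t ∈ {}; since epsilon ∈ FIRST, also for every t ∈ FOLLOW(J) = {b}.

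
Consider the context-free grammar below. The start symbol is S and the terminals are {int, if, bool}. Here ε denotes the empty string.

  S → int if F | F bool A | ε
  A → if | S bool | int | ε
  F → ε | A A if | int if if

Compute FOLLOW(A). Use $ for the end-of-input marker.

FIRST(S): from S→int if F we get {int}; from S→F bool A we get {bool, if, int}; from S→ε we get {ε}. So FIRST(S) = {ε, bool, if, int}.
FIRST(A): from A→if we get {if}; from A→S bool we get {bool, if, int}; from A→int we get {int}; from A→ε we get {ε}. So FIRST(A) = {ε, bool, if, int}.
FIRST(F): from F→ε we get {ε}; from F→A A if we get {bool, if, int}; from F→int if if we get {int}. So FIRST(F) = {ε, bool, if, int}.
FOLLOW(S) includes $ since S is the start symbol.
FOLLOW(S): in A→S bool, S is followed by bool with FIRST {bool}. Thus FOLLOW(S) = {$, bool}.
FOLLOW(A): in S→F bool A, the suffix after A is empty, so FOLLOW(A) ⊇ FOLLOW(S) = {$, bool}; in F→A A if (occurrence 1), A is followed by A if with FIRST {bool, if, int}; in F→A A if (occurrence 2), A is followed by if with FIRST {if}. Thus FOLLOW(A) = {$, bool, if, int}.
FOLLOW(F): in S→int if F, the suffix after F is empty, so FOLLOW(F) ⊇ FOLLOW(S) = {$, bool}; in S→F bool A, F is followed by bool A with FIRST {bool}. Thus FOLLOW(F) = {$, bool}.

{$, bool, if, int}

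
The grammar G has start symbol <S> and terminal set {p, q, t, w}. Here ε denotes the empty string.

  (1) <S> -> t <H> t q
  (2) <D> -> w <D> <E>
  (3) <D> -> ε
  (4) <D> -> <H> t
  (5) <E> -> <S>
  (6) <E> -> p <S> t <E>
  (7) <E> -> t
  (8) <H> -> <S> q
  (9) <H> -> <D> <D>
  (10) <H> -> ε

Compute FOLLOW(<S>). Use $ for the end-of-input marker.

{$, p, q, t, w}

FIRST(<S>) = {t}
FIRST(<E>) = {p, t}  (via <S>)
FIRST(<D>) = {ε, t, w}  (via <H> t)
FIRST(<H>) = {ε, t, w}  (via <S> q, <D> <D>)
FOLLOW(<S>) includes $ since <S> is the start symbol.
FOLLOW(<H>): in <S>->t <H> t q, <H> is followed by t q with FIRST {t}; in <D>-><H> t, <H> is followed by t with FIRST {t}. Thus FOLLOW(<H>) = {t}.
FOLLOW(<D>): in <D>->w <D> <E>, <D> is followed by <E> with FIRST {p, t}; in <H>-><D> <D> (occurrence 1), <D> is followed by <D> with FIRST {ε, t, w}; in <H>-><D> <D> (occurrence 1), the suffix after <D> is nullable, so FOLLOW(<D>) ⊇ FOLLOW(<H>) = {t}; in <H>-><D> <D> (occurrence 2), the suffix after <D> is empty, so FOLLOW(<D>) ⊇ FOLLOW(<H>) = {t}. Thus FOLLOW(<D>) = {p, t, w}.
FOLLOW(<E>): in <D>->w <D> <E>, the suffix after <E> is empty, so FOLLOW(<E>) ⊇ FOLLOW(<D>) = {p, t, w}; in <E>->p <S> t <E>, the suffix after <E> is empty (adds nothing new). Thus FOLLOW(<E>) = {p, t, w}.
FOLLOW(<S>): in <E>-><S>, the suffix after <S> is empty, so FOLLOW(<S>) ⊇ FOLLOW(<E>) = {p, t, w}; in <E>->p <S> t <E>, <S> is followed by t <E> with FIRST {t}; in <H>-><S> q, <S> is followed by q with FIRST {q}. Thus FOLLOW(<S>) = {$, p, q, t, w}.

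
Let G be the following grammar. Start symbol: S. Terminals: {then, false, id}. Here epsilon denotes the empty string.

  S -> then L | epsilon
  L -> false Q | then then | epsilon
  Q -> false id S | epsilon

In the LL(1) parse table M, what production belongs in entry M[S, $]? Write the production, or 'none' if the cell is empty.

FIRST(S): from S->then L we get {then}; from S->epsilon we get {epsilon}. So FIRST(S) = {epsilon, then}.
FIRST(L): from L->false Q we get {false}; from L->then then we get {then}; from L->epsilon we get {epsilon}. So FIRST(L) = {epsilon, false, then}.
FIRST(Q): from Q->false id S we get {false}; from Q->epsilon we get {epsilon}. So FIRST(Q) = {epsilon, false}.
FOLLOW(S) includes $ since S is the start symbol.
FOLLOW(S): in Q->false id S, the suffix after S is empty, so FOLLOW(S) ⊇ FOLLOW(Q) = {$}. Thus FOLLOW(S) = {$}.
FOLLOW(Q): in L->false Q, the suffix after Q is empty, so FOLLOW(Q) ⊇ FOLLOW(L) = {$}. Thus FOLLOW(Q) = {$}.
For S -> then L: FIRST(then L) = {then}, so it goes in M[S, t] for t ∈ {then}.
For S -> epsilon: FIRST(epsilon) = {epsilon}, so it goes in M[S, t] for t ∈ {}; since epsilon ∈ FIRST, also for every t ∈ FOLLOW(S) = {$}.

S -> epsilon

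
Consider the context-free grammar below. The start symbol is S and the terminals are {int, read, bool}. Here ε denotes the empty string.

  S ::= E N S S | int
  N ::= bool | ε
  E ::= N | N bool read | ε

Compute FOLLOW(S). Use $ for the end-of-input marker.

{$, bool, int}

FIRST(N) = {ε, bool}
FIRST(E) = {ε, bool}  (via N, N bool read)
FIRST(S) = {bool, int}  (via E N S S)
FOLLOW(S) includes $ since S is the start symbol.
FOLLOW(S): in S::=E N S S (occurrence 1), S is followed by S with FIRST {bool, int}; in S::=E N S S (occurrence 2), the suffix after S is empty (adds nothing new). Thus FOLLOW(S) = {$, bool, int}.
FOLLOW(E): in S::=E N S S, E is followed by N S S with FIRST {bool, int}. Thus FOLLOW(E) = {bool, int}.
FOLLOW(N): in S::=E N S S, N is followed by S S with FIRST {bool, int}; in E::=N, the suffix after N is empty, so FOLLOW(N) ⊇ FOLLOW(E) = {bool, int}; in E::=N bool read, N is followed by bool read with FIRST {bool}. Thus FOLLOW(N) = {bool, int}.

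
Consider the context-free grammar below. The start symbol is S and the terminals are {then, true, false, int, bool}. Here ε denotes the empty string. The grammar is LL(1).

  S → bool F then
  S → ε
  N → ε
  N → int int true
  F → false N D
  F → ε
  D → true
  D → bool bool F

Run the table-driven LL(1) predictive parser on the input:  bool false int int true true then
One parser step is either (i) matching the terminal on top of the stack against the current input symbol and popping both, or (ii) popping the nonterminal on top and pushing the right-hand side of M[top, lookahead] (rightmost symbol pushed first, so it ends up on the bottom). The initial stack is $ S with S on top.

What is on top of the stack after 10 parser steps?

then

      Stack                  Input                                Action
   1  $ S                    bool false int int true true then $  expand S → bool F then
   2  $ then F bool          bool false int int true true then $  match bool
   3  $ then F               false int int true true then $       expand F → false N D
   4  $ then D N false       false int int true true then $       match false
   5  $ then D N             int int true true then $             expand N → int int true
   6  $ then D true int int  int int true true then $             match int
   7  $ then D true int      int true true then $                 match int
   8  $ then D true          true true then $                     match true
   9  $ then D               true then $                          expand D → true
  10  $ then true            true then $                          match true
Stack after step 10: $ then (top = then).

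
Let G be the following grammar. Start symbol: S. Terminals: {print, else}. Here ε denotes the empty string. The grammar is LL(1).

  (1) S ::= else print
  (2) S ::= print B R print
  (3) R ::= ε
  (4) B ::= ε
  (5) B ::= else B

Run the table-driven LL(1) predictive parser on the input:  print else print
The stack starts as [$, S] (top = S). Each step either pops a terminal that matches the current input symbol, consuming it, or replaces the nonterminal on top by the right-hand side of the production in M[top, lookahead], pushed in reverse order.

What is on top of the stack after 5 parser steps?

R

step 1: stack=$ S  input=print else print $  — expand S ::= print B R print
step 2: stack=$ print R B print  input=print else print $  — match print
step 3: stack=$ print R B  input=else print $  — expand B ::= else B
step 4: stack=$ print R B else  input=else print $  — match else
step 5: stack=$ print R B  input=print $  — expand B ::= ε
Stack after step 5: $ print R (top = R).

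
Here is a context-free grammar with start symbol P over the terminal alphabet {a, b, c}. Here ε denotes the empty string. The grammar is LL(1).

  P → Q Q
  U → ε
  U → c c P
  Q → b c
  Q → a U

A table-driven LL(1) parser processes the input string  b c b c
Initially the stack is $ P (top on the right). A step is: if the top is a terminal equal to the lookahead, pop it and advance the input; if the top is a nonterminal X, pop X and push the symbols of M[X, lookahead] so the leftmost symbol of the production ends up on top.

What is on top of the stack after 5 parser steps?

b

     Stack    Input      Action
  1  $ P      b c b c $  expand P → Q Q
  2  $ Q Q    b c b c $  expand Q → b c
  3  $ Q c b  b c b c $  match b
  4  $ Q c    c b c $    match c
  5  $ Q      b c $      expand Q → b c
Stack after step 5: $ c b (top = b).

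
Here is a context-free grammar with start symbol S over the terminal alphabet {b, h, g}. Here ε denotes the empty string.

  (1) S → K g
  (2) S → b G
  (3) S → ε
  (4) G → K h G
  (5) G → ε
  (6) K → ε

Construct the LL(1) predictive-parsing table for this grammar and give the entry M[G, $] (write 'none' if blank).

FIRST(K) = {ε}
FIRST(S) = {ε, b, g}  (via K g)
FIRST(G) = {ε, h}  (via K h G)
FOLLOW(S) includes $ since S is the start symbol.
FOLLOW(S): S appears on no right-hand side. Thus FOLLOW(S) = {$}.
FOLLOW(G): in S→b G, the suffix after G is empty, so FOLLOW(G) ⊇ FOLLOW(S) = {$}; in G→K h G, the suffix after G is empty (adds nothing new). Thus FOLLOW(G) = {$}.
For G → K h G: FIRST(K h G) = {h}, so it goes in M[G, t] for t ∈ {h}.
For G → ε: FIRST(ε) = {ε}, so it goes in M[G, t] for t ∈ {}; since ε ∈ FIRST, also for every t ∈ FOLLOW(G) = {$}.

G → ε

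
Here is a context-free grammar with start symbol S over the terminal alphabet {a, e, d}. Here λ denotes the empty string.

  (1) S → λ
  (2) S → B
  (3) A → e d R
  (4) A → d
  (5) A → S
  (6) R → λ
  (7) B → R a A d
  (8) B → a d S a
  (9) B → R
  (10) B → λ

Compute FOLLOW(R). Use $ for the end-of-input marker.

FIRST(R) = {λ}
FIRST(B) = {λ, a}  (via R a A d, R)
FIRST(S) = {λ, a}  (via B)
FIRST(A) = {λ, a, d, e}  (via S)
FOLLOW(S) includes $ since S is the start symbol.
FOLLOW(A): in B→R a A d, A is followed by d with FIRST {d}. Thus FOLLOW(A) = {d}.
FOLLOW(S): in A→S, the suffix after S is empty, so FOLLOW(S) ⊇ FOLLOW(A) = {d}; in B→a d S a, S is followed by a with FIRST {a}. Thus FOLLOW(S) = {$, a, d}.
FOLLOW(B): in S→B, the suffix after B is empty, so FOLLOW(B) ⊇ FOLLOW(S) = {$, a, d}. Thus FOLLOW(B) = {$, a, d}.
FOLLOW(R): in A→e d R, the suffix after R is empty, so FOLLOW(R) ⊇ FOLLOW(A) = {d}; in B→R a A d, R is followed by a A d with FIRST {a}; in B→R, the suffix after R is empty, so FOLLOW(R) ⊇ FOLLOW(B) = {$, a, d}. Thus FOLLOW(R) = {$, a, d}.

{$, a, d}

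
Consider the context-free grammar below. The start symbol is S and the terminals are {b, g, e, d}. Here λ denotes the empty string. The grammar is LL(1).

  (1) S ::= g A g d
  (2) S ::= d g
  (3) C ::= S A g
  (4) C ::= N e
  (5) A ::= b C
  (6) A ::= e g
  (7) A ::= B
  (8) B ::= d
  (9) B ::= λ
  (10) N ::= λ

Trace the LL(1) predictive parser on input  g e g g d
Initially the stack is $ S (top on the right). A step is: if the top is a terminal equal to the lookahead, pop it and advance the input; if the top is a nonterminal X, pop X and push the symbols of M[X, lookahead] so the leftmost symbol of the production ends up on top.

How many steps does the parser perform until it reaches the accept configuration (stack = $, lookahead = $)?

step 1: stack=$ S  input=g e g g d $  — expand S ::= g A g d
step 2: stack=$ d g A g  input=g e g g d $  — match g
step 3: stack=$ d g A  input=e g g d $  — expand A ::= e g
step 4: stack=$ d g g e  input=e g g d $  — match e
step 5: stack=$ d g g  input=g g d $  — match g
step 6: stack=$ d g  input=g d $  — match g
step 7: stack=$ d  input=d $  — match d
Accept reached after 7 steps.

7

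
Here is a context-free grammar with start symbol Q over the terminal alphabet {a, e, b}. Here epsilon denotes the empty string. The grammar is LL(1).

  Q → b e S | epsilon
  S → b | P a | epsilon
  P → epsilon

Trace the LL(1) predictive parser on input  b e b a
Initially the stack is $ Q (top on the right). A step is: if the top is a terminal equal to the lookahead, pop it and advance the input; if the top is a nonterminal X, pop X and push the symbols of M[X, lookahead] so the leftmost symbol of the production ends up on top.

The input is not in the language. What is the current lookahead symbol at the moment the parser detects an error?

a

     Stack    Input      Action
  1  $ Q      b e b a $  expand Q → b e S
  2  $ S e b  b e b a $  match b
  3  $ S e    e b a $    match e
  4  $ S      b a $      expand S → b
  5  $ b      b a $      match b
  6  $        a $        error: stack empty but input remains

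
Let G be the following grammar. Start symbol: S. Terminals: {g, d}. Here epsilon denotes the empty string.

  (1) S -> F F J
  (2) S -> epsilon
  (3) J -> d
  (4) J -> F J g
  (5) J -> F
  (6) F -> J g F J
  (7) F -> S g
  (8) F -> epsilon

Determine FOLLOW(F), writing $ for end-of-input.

{$, d, g}

FIRST(S): from S->F F J we get {epsilon, d, g}; from S->epsilon we get {epsilon}. So FIRST(S) = {epsilon, d, g}.
FIRST(J): from J->d we get {d}; from J->F J g we get {d, g}; from J->F we get {epsilon, d, g}. So FIRST(J) = {epsilon, d, g}.
FIRST(F): from F->J g F J we get {d, g}; from F->S g we get {d, g}; from F->epsilon we get {epsilon}. So FIRST(F) = {epsilon, d, g}.
FOLLOW(S) includes $ since S is the start symbol.
FOLLOW(S): in F->S g, S is followed by g with FIRST {g}. Thus FOLLOW(S) = {$, g}.
FOLLOW(J): in S->F F J, the suffix after J is empty, so FOLLOW(J) ⊇ FOLLOW(S) = {$, g}; in J->F J g, J is followed by g with FIRST {g}; in F->J g F J (occurrence 1), J is followed by g F J with FIRST {g}; in F->J g F J (occurrence 2), the suffix after J is empty, so FOLLOW(J) ⊇ FOLLOW(F) = {$, d, g}. Thus FOLLOW(J) = {$, d, g}.
FOLLOW(F): in S->F F J (occurrence 1), F is followed by F J with FIRST {epsilon, d, g}; in S->F F J (occurrence 1), the suffix after F is nullable, so FOLLOW(F) ⊇ FOLLOW(S) = {$, g}; in S->F F J (occurrence 2), F is followed by J with FIRST {epsilon, d, g}; in S->F F J (occurrence 2), the suffix after F is nullable, so FOLLOW(F) ⊇ FOLLOW(S) = {$, g}; in J->F J g, F is followed by J g with FIRST {d, g}; in J->F, the suffix after F is empty, so FOLLOW(F) ⊇ FOLLOW(J) = {$, d, g}; in F->J g F J, F is followed by J with FIRST {epsilon, d, g}; in F->J g F J, the suffix after F is nullable (adds nothing new). Thus FOLLOW(F) = {$, d, g}.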